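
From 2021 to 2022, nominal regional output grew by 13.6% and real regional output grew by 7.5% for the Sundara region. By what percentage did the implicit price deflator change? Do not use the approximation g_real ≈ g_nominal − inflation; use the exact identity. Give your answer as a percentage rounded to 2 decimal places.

(1 + g_nom) = (1 + g_real)(1 + π), so π = 1.1360 / 1.0750 − 1 = 0.05674.

5.67%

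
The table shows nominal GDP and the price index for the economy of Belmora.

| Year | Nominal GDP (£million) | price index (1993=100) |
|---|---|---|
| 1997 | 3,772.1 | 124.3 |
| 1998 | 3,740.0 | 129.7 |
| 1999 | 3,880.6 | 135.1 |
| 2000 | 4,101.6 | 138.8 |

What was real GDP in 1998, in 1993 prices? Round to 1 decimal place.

£2,883.6 million

Real GDP 1998 = 3740.0 / 1.297 = 2883.58.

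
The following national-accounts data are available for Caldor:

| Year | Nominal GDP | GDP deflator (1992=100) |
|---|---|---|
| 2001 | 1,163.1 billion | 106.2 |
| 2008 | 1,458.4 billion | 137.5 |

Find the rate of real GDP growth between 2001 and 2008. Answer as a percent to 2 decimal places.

-3.15%

Deflate each year: 2001 → 1163.1/1.062 = 1095.20; 2008 → 1458.4/1.375 = 1060.65.
So real GDP changed by 1060.65/1095.20 − 1 = -0.0315, i.e. -3.15%.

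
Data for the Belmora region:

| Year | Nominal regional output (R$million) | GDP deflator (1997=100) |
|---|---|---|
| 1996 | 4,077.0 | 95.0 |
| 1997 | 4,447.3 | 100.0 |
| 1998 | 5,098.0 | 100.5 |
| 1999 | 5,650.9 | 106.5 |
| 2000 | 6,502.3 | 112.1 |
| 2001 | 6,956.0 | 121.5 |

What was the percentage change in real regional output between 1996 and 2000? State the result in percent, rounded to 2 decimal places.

35.16%

Real regional output 1996 = 4077.0/0.950 = 4291.58.
Real regional output 2000 = 6502.3/1.121 = 5800.45.
Change = 5800.45/4291.58 − 1 = 0.3516.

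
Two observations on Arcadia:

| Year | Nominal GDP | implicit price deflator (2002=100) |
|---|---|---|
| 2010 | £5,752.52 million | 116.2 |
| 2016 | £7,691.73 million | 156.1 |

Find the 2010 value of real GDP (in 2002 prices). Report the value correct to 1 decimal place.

£4,950.5 million

Real GDP = Nominal / (implicit price deflator/100) = 5752.52 / 1.162 = 4950.53.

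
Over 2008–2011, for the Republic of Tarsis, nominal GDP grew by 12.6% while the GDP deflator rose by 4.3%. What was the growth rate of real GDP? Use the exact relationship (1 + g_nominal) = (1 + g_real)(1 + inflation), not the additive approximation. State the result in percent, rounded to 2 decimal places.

(1 + g_nom) = (1 + g_real)(1 + π), so g_real = 1.1260 / 1.0430 − 1 = 0.07958.

7.96%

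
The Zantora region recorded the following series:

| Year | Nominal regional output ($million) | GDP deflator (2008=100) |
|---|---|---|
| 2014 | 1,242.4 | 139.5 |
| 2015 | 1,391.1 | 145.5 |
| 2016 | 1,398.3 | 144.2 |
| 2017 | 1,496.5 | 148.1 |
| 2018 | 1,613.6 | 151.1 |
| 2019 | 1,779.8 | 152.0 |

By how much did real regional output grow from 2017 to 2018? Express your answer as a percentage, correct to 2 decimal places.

5.68%

Real regional output 2017 = 1496.5/1.481 = 1010.47.
Real regional output 2018 = 1613.6/1.511 = 1067.90.
Change = 1067.90/1010.47 − 1 = 0.0568.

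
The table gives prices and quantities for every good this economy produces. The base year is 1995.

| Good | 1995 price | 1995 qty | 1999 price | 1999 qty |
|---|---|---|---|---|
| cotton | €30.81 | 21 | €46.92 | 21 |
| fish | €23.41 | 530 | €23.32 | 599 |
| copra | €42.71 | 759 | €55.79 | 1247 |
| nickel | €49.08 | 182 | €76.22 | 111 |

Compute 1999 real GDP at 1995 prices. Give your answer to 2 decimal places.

Real GDP 1999 = Σ (p_1995 × q_1999) = 30.81·21 + 23.41·599 + 42.71·1247 + 49.08·111 = 73376.85.

€73376.85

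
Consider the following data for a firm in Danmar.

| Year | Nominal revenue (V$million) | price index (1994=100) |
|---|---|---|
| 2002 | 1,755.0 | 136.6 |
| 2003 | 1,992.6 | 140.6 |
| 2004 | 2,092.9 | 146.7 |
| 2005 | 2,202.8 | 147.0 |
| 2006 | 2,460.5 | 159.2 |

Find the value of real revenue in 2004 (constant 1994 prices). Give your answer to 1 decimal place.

V$1,426.7 million

Real revenue 2004 = 2092.9 / 1.467 = 1426.65.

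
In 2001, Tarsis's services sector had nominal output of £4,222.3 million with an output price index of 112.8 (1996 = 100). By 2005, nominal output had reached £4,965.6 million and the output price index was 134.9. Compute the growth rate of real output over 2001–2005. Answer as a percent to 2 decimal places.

-1.66%

Deflate each year: 2001 → 4222.3/1.128 = 3743.17; 2005 → 4965.6/1.349 = 3680.95.
So real output changed by 3680.95/3743.17 − 1 = -0.0166, i.e. -1.66%.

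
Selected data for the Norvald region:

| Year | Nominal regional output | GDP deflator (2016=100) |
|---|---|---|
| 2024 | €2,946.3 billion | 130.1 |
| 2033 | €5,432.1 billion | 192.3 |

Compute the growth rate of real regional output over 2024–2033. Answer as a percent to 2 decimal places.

24.74%

Real regional output 2024 = 2946.3 / 1.301 = 2264.64.
Real regional output 2033 = 5432.1 / 1.923 = 2824.80.
Real growth = 2824.80 / 2264.64 − 1 = 0.2474.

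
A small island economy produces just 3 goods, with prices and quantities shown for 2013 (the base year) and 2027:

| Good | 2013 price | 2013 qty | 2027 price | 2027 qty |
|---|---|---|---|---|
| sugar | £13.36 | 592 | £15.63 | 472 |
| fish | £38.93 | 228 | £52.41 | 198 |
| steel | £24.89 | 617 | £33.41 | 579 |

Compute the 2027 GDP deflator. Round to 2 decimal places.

130.51

Nominal GDP 2027 = 15.63·472 + 52.41·198 + 33.41·579 = 37098.93.
Real GDP 2027 (at 2013 prices) = 13.36·472 + 38.93·198 + 24.89·579 = 28425.37.
Deflator = Nominal/Real × 100 = 37098.93/28425.37 × 100 = 130.513.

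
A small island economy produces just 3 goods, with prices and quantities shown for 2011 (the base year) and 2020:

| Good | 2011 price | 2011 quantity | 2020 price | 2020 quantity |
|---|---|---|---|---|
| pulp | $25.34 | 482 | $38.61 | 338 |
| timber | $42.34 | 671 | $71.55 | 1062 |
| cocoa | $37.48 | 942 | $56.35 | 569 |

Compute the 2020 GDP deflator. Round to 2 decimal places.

Nominal GDP 2020 = 38.61·338 + 71.55·1062 + 56.35·569 = 121099.43.
Real GDP 2020 (at 2011 prices) = 25.34·338 + 42.34·1062 + 37.48·569 = 74856.12.
Deflator = Nominal/Real × 100 = 121099.43/74856.12 × 100 = 161.776.

161.78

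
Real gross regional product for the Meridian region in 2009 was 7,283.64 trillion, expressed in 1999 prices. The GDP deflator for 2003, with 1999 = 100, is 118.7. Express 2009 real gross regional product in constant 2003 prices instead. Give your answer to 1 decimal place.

Real gross regional product in 2003 prices = Real gross regional product in 1999 prices × (P_2003/P_1999) = 7283.64 × 1.187 = 8645.68.

8,645.7 trillion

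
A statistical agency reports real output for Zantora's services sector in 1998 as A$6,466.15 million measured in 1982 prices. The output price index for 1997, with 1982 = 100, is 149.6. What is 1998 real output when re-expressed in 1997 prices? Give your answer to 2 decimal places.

A$9,673.36 million

Real output in 1997 prices = Real output in 1982 prices × (P_1997/P_1982) = 6466.15 × 1.496 = 9673.36.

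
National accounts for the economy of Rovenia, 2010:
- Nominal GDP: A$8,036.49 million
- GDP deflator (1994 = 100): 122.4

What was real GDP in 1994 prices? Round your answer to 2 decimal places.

Real GDP = Nominal / (GDP deflator/100) = 8036.49 / 1.224 = 6565.76.

A$6,565.76 million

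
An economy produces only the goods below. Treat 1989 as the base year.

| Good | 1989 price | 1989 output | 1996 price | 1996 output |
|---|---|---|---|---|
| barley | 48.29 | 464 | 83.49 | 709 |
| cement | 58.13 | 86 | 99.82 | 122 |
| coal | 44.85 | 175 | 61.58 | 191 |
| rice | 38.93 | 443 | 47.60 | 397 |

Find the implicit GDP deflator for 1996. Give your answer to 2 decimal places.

156.13

Nominal GDP 1996 = 83.49·709 + 99.82·122 + 61.58·191 + 47.60·397 = 102031.43.
Real GDP 1996 (at 1989 prices) = 48.29·709 + 58.13·122 + 44.85·191 + 38.93·397 = 65351.03.
Deflator = Nominal/Real × 100 = 102031.43/65351.03 × 100 = 156.128.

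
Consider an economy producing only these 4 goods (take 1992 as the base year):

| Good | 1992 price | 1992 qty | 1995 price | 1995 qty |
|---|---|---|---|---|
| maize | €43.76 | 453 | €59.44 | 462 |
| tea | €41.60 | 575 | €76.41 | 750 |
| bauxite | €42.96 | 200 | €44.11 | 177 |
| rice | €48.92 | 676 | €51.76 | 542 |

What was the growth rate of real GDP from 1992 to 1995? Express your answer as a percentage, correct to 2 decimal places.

Real GDP 1992 = Nominal GDP 1992 = 43.76·453 + 41.60·575 + 42.96·200 + 48.92·676 = 85405.20.
Real GDP 1995 (at 1992 prices) = 43.76·462 + 41.60·750 + 42.96·177 + 48.92·542 = 85535.68.
Real growth = 85535.68/85405.20 − 1 = 0.0015.

0.15%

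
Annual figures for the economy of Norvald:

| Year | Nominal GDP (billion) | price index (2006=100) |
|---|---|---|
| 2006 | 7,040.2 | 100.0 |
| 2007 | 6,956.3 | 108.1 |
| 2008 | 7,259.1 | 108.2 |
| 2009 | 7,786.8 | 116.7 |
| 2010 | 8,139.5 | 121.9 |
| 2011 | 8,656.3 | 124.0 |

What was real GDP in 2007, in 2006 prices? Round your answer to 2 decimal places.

6,435.06 billion

Real GDP 2007 = 6956.3 / 1.081 = 6435.06.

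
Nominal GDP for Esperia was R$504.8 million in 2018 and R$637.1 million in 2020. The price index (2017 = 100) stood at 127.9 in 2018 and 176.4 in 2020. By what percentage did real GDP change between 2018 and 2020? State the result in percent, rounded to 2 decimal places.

-8.49%

Real GDP 2018 = 504.8 / 1.279 = 394.68.
Real GDP 2020 = 637.1 / 1.764 = 361.17.
Real growth = 361.17 / 394.68 − 1 = -0.0849.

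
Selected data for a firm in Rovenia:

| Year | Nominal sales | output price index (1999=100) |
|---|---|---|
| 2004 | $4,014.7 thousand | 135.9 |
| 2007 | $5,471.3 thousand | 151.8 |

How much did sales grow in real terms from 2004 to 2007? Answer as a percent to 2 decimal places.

22.01%

Real sales 2004 = 4014.7 / 1.359 = 2954.16.
Real sales 2007 = 5471.3 / 1.518 = 3604.28.
Real growth = 3604.28 / 2954.16 − 1 = 0.2201.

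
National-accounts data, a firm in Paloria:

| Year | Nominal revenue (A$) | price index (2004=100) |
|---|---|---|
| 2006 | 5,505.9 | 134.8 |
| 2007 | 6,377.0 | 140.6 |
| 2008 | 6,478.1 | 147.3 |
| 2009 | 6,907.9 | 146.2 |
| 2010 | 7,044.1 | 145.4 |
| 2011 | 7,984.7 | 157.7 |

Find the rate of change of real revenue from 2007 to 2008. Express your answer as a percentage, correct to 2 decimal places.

Real revenue 2007 = 6377.0/1.406 = 4535.56.
Real revenue 2008 = 6478.1/1.473 = 4397.90.
Change = 4397.90/4535.56 − 1 = -0.0304.

-3.04%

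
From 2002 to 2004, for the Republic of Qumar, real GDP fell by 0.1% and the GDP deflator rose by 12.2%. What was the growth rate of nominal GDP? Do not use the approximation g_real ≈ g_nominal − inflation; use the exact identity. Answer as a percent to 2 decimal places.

(1 + g_nom) = (1 + g_real)(1 + π) = 0.9990 × 1.1220 = 1.12088.

12.09%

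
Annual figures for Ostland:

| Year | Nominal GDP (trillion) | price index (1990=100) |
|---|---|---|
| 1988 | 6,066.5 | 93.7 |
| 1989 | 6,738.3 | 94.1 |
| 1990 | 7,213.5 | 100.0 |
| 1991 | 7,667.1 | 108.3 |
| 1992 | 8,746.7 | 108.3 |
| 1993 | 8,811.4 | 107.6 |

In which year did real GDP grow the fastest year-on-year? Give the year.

1992

1989: real = 6738.3/0.941 = 7160.79; growth vs 1988 (6474.39) = 10.60%.
1990: real = 7213.5/1.000 = 7213.50; growth vs 1989 (7160.79) = 0.74%.
1991: real = 7667.1/1.083 = 7079.50; growth vs 1990 (7213.50) = -1.86%.
1992: real = 8746.7/1.083 = 8076.36; growth vs 1991 (7079.50) = 14.08%.
1993: real = 8811.4/1.076 = 8189.03; growth vs 1992 (8076.36) = 1.40%.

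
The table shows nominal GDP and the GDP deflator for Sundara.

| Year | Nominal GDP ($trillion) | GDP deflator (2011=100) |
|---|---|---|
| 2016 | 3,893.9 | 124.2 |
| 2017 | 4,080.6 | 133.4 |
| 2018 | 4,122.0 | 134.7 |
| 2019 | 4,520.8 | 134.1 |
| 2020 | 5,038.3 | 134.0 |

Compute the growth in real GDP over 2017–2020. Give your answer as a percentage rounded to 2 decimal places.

Real GDP 2017 = 4080.6/1.334 = 3058.92.
Real GDP 2020 = 5038.3/1.340 = 3759.93.
Change = 3759.93/3058.92 − 1 = 0.2292.

22.92%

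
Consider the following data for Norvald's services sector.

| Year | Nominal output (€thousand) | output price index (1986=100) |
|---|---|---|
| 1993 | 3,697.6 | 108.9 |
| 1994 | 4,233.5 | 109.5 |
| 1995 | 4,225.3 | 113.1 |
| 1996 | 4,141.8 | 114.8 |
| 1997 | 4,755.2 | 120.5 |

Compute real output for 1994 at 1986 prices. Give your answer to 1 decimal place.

€3,866.2 thousand

Real output 1994 = 4233.5 / 1.095 = 3866.21.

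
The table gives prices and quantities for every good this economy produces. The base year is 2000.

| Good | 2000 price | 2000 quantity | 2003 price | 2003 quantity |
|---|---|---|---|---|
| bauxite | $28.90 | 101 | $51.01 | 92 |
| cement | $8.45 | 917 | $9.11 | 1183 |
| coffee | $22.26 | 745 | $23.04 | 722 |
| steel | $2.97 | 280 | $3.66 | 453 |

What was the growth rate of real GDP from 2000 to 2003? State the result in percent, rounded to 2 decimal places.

7.08%

Real GDP 2000 = Nominal GDP 2000 = 28.90·101 + 8.45·917 + 22.26·745 + 2.97·280 = 28082.85.
Real GDP 2003 (at 2000 prices) = 28.90·92 + 8.45·1183 + 22.26·722 + 2.97·453 = 30072.28.
Real growth = 30072.28/28082.85 − 1 = 0.0708.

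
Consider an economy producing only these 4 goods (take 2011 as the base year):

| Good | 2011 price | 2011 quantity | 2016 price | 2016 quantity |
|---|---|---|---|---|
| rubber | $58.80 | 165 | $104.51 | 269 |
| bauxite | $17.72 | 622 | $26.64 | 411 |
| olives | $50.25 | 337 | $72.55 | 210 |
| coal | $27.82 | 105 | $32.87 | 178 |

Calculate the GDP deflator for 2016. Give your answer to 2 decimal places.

Nominal GDP 2016 = 104.51·269 + 26.64·411 + 72.55·210 + 32.87·178 = 60148.59.
Real GDP 2016 (at 2011 prices) = 58.80·269 + 17.72·411 + 50.25·210 + 27.82·178 = 38604.58.
Deflator = Nominal/Real × 100 = 60148.59/38604.58 × 100 = 155.807.

155.81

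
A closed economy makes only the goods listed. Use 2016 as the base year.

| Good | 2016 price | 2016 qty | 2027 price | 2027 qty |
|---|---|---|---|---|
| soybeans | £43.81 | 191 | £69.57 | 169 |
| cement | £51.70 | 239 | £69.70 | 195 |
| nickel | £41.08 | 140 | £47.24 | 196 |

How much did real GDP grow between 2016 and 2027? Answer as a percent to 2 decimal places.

-3.54%

Real GDP 2016 = Nominal GDP 2016 = 43.81·191 + 51.70·239 + 41.08·140 = 26475.21.
Real GDP 2027 (at 2016 prices) = 43.81·169 + 51.70·195 + 41.08·196 = 25537.07.
Real growth = 25537.07/26475.21 − 1 = -0.0354.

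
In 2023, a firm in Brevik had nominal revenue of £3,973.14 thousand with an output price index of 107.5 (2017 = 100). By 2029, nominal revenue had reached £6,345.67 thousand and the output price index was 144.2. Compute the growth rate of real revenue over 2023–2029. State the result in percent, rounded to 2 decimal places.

19.07%

Real revenue 2023 = 3973.14 / 1.075 = 3695.94.
Real revenue 2029 = 6345.67 / 1.442 = 4400.60.
Real growth = 4400.60 / 3695.94 − 1 = 0.1907.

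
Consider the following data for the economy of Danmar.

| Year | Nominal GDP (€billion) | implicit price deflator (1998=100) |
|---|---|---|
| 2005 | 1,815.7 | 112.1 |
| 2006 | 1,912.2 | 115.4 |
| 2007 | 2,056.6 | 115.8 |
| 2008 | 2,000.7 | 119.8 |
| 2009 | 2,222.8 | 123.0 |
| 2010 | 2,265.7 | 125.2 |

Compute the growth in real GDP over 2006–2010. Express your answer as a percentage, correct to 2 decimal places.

9.21%

Real GDP 2006 = 1912.2/1.154 = 1657.02.
Real GDP 2010 = 2265.7/1.252 = 1809.66.
Change = 1809.66/1657.02 − 1 = 0.0921.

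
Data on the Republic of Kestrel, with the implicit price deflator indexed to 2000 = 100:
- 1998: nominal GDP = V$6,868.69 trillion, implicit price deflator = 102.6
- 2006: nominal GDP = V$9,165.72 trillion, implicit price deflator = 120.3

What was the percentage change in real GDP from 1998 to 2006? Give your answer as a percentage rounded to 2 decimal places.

Deflate each year: 1998 → 6868.69/1.026 = 6694.63; 2006 → 9165.72/1.203 = 7619.05.
So real GDP changed by 7619.05/6694.63 − 1 = 0.1381, i.e. 13.81%.

13.81%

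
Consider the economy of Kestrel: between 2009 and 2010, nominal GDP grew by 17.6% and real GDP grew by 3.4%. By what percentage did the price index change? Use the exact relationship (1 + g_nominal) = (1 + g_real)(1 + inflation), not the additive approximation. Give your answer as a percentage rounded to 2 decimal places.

13.73%

(1 + g_nom) = (1 + g_real)(1 + π), so π = 1.1760 / 1.0340 − 1 = 0.13733.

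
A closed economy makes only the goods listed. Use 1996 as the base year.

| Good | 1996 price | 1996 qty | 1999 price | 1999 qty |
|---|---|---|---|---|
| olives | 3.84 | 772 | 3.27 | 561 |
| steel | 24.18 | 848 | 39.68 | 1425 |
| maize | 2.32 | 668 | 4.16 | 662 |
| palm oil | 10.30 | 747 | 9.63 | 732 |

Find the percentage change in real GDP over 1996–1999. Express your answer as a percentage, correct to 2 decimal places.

39.66%

Real GDP 1996 = Nominal GDP 1996 = 3.84·772 + 24.18·848 + 2.32·668 + 10.30·747 = 32712.98.
Real GDP 1999 (at 1996 prices) = 3.84·561 + 24.18·1425 + 2.32·662 + 10.30·732 = 45686.18.
Real growth = 45686.18/32712.98 − 1 = 0.3966.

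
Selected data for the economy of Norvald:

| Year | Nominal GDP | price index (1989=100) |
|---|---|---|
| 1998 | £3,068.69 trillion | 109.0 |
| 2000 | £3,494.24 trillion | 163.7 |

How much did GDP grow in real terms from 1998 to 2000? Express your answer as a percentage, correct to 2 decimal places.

Real GDP 1998 = 3068.69 / 1.090 = 2815.31.
Real GDP 2000 = 3494.24 / 1.637 = 2134.54.
Real growth = 2134.54 / 2815.31 − 1 = -0.2418.

-24.18%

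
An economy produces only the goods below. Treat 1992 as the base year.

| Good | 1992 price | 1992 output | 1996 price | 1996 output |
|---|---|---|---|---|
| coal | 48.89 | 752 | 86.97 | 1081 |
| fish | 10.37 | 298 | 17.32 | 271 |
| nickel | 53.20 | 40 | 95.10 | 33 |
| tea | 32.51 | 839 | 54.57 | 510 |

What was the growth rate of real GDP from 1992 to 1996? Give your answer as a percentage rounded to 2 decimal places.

6.84%

Real GDP 1992 = Nominal GDP 1992 = 48.89·752 + 10.37·298 + 53.20·40 + 32.51·839 = 69259.43.
Real GDP 1996 (at 1992 prices) = 48.89·1081 + 10.37·271 + 53.20·33 + 32.51·510 = 73996.06.
Real growth = 73996.06/69259.43 − 1 = 0.0684.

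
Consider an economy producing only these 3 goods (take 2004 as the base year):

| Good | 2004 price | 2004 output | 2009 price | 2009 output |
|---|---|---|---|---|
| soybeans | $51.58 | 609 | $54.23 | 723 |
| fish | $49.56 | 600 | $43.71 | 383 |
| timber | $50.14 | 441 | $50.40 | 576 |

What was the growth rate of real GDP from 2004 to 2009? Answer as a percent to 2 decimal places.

Real GDP 2004 = Nominal GDP 2004 = 51.58·609 + 49.56·600 + 50.14·441 = 83259.96.
Real GDP 2009 (at 2004 prices) = 51.58·723 + 49.56·383 + 50.14·576 = 85154.46.
Real growth = 85154.46/83259.96 − 1 = 0.0228.

2.28%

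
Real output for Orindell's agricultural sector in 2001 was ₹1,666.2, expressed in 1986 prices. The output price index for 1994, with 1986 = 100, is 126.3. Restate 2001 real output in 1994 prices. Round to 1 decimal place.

Real output in 1994 prices = Real output in 1986 prices × (P_1994/P_1986) = 1666.2 × 1.263 = 2104.41.

₹2,104.4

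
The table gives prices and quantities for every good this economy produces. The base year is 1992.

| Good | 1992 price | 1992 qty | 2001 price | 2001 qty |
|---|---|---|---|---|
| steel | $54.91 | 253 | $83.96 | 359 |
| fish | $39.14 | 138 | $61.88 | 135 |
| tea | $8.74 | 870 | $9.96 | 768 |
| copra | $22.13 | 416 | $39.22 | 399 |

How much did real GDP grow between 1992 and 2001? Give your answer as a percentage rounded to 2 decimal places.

12.29%

Real GDP 1992 = Nominal GDP 1992 = 54.91·253 + 39.14·138 + 8.74·870 + 22.13·416 = 36103.43.
Real GDP 2001 (at 1992 prices) = 54.91·359 + 39.14·135 + 8.74·768 + 22.13·399 = 40538.78.
Real growth = 40538.78/36103.43 − 1 = 0.1229.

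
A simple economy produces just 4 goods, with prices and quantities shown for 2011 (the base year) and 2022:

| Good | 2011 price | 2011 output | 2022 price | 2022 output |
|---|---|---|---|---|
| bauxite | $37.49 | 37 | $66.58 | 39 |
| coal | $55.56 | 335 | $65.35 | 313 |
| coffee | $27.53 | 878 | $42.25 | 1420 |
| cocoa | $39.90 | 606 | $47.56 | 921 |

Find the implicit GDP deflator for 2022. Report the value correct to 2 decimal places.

Nominal GDP 2022 = 66.58·39 + 65.35·313 + 42.25·1420 + 47.56·921 = 126848.93.
Real GDP 2022 (at 2011 prices) = 37.49·39 + 55.56·313 + 27.53·1420 + 39.90·921 = 94692.89.
Deflator = Nominal/Real × 100 = 126848.93/94692.89 × 100 = 133.958.

133.96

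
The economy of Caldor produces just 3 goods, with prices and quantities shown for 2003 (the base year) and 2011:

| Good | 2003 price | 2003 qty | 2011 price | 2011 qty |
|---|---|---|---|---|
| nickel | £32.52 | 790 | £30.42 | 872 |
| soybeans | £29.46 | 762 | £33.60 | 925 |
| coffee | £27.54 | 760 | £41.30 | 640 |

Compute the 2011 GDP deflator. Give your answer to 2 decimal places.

114.75

Nominal GDP 2011 = 30.42·872 + 33.60·925 + 41.30·640 = 84038.24.
Real GDP 2011 (at 2003 prices) = 32.52·872 + 29.46·925 + 27.54·640 = 73233.54.
Deflator = Nominal/Real × 100 = 84038.24/73233.54 × 100 = 114.754.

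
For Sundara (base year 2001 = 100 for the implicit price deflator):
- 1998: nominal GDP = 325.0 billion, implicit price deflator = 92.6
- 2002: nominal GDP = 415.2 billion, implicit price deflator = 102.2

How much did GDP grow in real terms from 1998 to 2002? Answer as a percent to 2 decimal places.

Deflate each year: 1998 → 325.0/0.926 = 350.97; 2002 → 415.2/1.022 = 406.26.
So real GDP changed by 406.26/350.97 − 1 = 0.1575, i.e. 15.75%.

15.75%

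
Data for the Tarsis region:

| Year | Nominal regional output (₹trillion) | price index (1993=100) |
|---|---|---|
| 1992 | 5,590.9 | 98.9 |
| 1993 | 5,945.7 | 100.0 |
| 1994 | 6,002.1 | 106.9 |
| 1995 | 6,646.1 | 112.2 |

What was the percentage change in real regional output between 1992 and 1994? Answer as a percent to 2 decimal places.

Real regional output 1992 = 5590.9/0.989 = 5653.08.
Real regional output 1994 = 6002.1/1.069 = 5614.69.
Change = 5614.69/5653.08 − 1 = -0.0068.

-0.68%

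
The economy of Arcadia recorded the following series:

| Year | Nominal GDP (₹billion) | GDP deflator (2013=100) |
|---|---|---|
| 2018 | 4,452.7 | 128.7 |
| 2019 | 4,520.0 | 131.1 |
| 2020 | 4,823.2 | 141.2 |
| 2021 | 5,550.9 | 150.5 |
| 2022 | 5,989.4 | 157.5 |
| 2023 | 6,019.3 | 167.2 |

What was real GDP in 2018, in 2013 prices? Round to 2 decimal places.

Real GDP 2018 = 4452.7 / 1.287 = 3459.75.

₹3,459.75 billion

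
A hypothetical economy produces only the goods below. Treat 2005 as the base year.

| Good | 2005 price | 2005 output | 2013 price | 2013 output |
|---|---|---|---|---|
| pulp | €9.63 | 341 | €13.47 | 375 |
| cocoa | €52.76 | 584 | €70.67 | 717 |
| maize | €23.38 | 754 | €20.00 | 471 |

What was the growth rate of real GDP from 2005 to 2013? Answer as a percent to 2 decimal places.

1.41%

Real GDP 2005 = Nominal GDP 2005 = 9.63·341 + 52.76·584 + 23.38·754 = 51724.19.
Real GDP 2013 (at 2005 prices) = 9.63·375 + 52.76·717 + 23.38·471 = 52452.15.
Real growth = 52452.15/51724.19 − 1 = 0.0141.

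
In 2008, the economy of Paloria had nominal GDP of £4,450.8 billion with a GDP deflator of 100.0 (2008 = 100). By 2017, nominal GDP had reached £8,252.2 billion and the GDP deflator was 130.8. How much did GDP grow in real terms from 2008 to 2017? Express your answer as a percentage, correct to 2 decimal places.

Deflate each year: 2008 → 4450.8/1.000 = 4450.80; 2017 → 8252.2/1.308 = 6309.02.
So real GDP changed by 6309.02/4450.80 − 1 = 0.4175, i.e. 41.75%.

41.75%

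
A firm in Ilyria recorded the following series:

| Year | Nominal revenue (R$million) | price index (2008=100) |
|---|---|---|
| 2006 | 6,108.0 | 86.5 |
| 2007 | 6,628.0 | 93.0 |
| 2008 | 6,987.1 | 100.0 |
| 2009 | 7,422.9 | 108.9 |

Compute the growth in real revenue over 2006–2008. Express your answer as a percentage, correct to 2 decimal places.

-1.05%

Real revenue 2006 = 6108.0/0.865 = 7061.27.
Real revenue 2008 = 6987.1/1.000 = 6987.10.
Change = 6987.10/7061.27 − 1 = -0.0105.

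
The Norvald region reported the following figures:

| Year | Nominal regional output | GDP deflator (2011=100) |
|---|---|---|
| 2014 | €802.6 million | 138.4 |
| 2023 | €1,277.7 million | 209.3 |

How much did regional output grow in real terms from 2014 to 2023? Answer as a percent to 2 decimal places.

Real regional output 2014 = 802.6 / 1.384 = 579.91.
Real regional output 2023 = 1277.7 / 2.093 = 610.46.
Real growth = 610.46 / 579.91 − 1 = 0.0527.

5.27%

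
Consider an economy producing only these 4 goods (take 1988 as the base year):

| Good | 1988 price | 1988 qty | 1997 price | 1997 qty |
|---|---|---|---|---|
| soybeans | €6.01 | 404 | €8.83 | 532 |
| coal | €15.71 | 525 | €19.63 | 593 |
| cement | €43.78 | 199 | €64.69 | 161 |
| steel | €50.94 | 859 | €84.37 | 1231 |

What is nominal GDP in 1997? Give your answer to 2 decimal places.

Nominal GDP 1997 = Σ (p_1997 × q_1997) = 8.83·532 + 19.63·593 + 64.69·161 + 84.37·1231 = 130612.71.

€130612.71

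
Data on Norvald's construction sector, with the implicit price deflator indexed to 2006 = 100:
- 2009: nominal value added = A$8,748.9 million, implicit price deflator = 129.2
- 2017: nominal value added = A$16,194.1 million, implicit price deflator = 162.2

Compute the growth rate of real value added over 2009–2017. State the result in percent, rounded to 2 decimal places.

Real value added 2009 = 8748.9 / 1.292 = 6771.59.
Real value added 2017 = 16194.1 / 1.622 = 9984.03.
Real growth = 9984.03 / 6771.59 − 1 = 0.4744.

47.44%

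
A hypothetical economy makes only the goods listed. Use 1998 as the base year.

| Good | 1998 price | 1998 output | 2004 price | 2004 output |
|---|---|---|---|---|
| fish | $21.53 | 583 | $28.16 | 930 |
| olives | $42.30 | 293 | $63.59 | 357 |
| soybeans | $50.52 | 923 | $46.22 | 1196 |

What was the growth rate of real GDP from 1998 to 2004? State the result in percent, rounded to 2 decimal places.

Real GDP 1998 = Nominal GDP 1998 = 21.53·583 + 42.30·293 + 50.52·923 = 71575.85.
Real GDP 2004 (at 1998 prices) = 21.53·930 + 42.30·357 + 50.52·1196 = 95545.92.
Real growth = 95545.92/71575.85 − 1 = 0.3349.

33.49%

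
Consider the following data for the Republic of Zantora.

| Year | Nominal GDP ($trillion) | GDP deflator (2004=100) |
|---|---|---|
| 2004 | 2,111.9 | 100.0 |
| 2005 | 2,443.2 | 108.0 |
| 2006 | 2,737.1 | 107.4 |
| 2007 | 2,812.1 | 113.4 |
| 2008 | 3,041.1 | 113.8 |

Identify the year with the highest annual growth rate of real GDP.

2006

2005: real = 2443.2/1.080 = 2262.22; growth vs 2004 (2111.90) = 7.12%.
2006: real = 2737.1/1.074 = 2548.51; growth vs 2005 (2262.22) = 12.66%.
2007: real = 2812.1/1.134 = 2479.81; growth vs 2006 (2548.51) = -2.70%.
2008: real = 3041.1/1.138 = 2672.32; growth vs 2007 (2479.81) = 7.76%.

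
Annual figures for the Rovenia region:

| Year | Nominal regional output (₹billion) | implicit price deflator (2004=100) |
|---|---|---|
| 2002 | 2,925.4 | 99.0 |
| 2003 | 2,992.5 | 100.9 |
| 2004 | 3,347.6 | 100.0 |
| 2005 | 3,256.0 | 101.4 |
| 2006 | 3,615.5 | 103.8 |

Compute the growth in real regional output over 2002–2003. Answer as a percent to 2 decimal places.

Real regional output 2002 = 2925.4/0.990 = 2954.95.
Real regional output 2003 = 2992.5/1.009 = 2965.81.
Change = 2965.81/2954.95 − 1 = 0.0037.

0.37%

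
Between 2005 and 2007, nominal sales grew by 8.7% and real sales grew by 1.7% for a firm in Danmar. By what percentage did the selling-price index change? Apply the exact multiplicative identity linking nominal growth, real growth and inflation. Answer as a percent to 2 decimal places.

6.88%

(1 + g_nom) = (1 + g_real)(1 + π), so π = 1.0870 / 1.0170 − 1 = 0.06883.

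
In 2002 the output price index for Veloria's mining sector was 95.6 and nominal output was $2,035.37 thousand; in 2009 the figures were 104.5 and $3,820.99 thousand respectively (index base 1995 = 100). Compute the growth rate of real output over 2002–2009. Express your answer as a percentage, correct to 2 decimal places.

71.74%

Real output 2002 = 2035.37 / 0.956 = 2129.05.
Real output 2009 = 3820.99 / 1.045 = 3656.45.
Real growth = 3656.45 / 2129.05 − 1 = 0.7174.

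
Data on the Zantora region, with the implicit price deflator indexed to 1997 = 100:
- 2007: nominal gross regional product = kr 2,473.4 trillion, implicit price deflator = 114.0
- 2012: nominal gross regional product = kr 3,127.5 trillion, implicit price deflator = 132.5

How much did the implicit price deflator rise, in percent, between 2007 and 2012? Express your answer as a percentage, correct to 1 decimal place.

16.2%

Price-level change = 132.5 / 114.0 − 1 = 0.1623.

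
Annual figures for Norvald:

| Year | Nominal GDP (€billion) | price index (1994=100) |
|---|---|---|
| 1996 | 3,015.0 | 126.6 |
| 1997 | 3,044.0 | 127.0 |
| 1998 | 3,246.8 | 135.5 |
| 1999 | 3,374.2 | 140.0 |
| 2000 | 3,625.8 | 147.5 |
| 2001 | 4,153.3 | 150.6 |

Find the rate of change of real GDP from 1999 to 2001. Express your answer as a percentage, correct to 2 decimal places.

Real GDP 1999 = 3374.2/1.400 = 2410.14.
Real GDP 2001 = 4153.3/1.506 = 2757.84.
Change = 2757.84/2410.14 − 1 = 0.1443.

14.43%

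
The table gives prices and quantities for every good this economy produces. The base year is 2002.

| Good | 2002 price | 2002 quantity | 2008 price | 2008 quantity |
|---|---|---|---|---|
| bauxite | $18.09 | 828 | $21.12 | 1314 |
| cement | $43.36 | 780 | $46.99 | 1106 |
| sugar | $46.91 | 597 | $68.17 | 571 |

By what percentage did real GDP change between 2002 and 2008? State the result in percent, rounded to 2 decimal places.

Real GDP 2002 = Nominal GDP 2002 = 18.09·828 + 43.36·780 + 46.91·597 = 76804.59.
Real GDP 2008 (at 2002 prices) = 18.09·1314 + 43.36·1106 + 46.91·571 = 98512.03.
Real growth = 98512.03/76804.59 − 1 = 0.2826.

28.26%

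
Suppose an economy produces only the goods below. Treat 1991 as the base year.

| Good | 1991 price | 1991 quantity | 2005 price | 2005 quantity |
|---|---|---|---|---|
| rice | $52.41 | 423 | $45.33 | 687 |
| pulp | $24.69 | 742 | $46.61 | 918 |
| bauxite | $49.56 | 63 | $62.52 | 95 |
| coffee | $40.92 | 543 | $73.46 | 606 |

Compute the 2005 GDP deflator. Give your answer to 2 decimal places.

141.06

Nominal GDP 2005 = 45.33·687 + 46.61·918 + 62.52·95 + 73.46·606 = 124385.85.
Real GDP 2005 (at 1991 prices) = 52.41·687 + 24.69·918 + 49.56·95 + 40.92·606 = 88176.81.
Deflator = Nominal/Real × 100 = 124385.85/88176.81 × 100 = 141.064.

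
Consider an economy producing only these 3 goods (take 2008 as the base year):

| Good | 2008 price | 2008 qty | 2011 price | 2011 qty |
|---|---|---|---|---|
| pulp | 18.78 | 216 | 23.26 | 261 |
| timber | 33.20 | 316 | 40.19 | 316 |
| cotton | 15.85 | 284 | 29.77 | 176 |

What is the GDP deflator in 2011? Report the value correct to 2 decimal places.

132.05

Nominal GDP 2011 = 23.26·261 + 40.19·316 + 29.77·176 = 24010.42.
Real GDP 2011 (at 2008 prices) = 18.78·261 + 33.20·316 + 15.85·176 = 18182.38.
Deflator = Nominal/Real × 100 = 24010.42/18182.38 × 100 = 132.053.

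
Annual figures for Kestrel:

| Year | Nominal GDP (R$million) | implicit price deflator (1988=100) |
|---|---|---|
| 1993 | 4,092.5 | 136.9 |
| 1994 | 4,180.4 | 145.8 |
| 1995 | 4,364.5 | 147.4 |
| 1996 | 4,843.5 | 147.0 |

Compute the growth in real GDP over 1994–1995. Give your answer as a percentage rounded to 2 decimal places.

3.27%

Real GDP 1994 = 4180.4/1.458 = 2867.22.
Real GDP 1995 = 4364.5/1.474 = 2960.99.
Change = 2960.99/2867.22 − 1 = 0.0327.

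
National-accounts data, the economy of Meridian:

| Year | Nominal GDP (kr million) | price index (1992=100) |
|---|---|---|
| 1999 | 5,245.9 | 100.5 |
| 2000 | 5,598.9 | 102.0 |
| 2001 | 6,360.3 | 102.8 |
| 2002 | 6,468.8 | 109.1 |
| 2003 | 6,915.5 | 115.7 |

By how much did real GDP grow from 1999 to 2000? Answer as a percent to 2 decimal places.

Real GDP 1999 = 5245.9/1.005 = 5219.80.
Real GDP 2000 = 5598.9/1.020 = 5489.12.
Change = 5489.12/5219.80 − 1 = 0.0516.

5.16%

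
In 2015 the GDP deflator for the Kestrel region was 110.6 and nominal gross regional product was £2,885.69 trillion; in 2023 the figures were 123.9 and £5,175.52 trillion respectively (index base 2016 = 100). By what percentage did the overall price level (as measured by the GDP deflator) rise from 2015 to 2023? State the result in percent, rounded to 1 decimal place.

12.0%

Price-level change = 123.9 / 110.6 − 1 = 0.1203.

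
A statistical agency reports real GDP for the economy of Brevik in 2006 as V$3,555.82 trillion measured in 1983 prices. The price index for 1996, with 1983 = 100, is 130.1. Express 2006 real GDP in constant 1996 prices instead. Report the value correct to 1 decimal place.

V$4,626.1 trillion

Real GDP in 1996 prices = Real GDP in 1983 prices × (P_1996/P_1983) = 3555.82 × 1.301 = 4626.12.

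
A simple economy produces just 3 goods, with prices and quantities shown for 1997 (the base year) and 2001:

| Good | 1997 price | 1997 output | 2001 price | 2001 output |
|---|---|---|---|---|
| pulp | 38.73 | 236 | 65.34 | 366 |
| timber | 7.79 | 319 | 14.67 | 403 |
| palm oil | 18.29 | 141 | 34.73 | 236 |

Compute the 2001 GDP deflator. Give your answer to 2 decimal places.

Nominal GDP 2001 = 65.34·366 + 14.67·403 + 34.73·236 = 38022.73.
Real GDP 2001 (at 1997 prices) = 38.73·366 + 7.79·403 + 18.29·236 = 21630.99.
Deflator = Nominal/Real × 100 = 38022.73/21630.99 × 100 = 175.779.

175.78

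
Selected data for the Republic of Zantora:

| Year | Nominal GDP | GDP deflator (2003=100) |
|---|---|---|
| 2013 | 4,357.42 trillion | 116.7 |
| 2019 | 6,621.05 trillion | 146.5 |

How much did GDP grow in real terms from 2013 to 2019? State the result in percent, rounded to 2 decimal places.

Real GDP 2013 = 4357.42 / 1.167 = 3733.86.
Real GDP 2019 = 6621.05 / 1.465 = 4519.49.
Real growth = 4519.49 / 3733.86 − 1 = 0.2104.

21.04%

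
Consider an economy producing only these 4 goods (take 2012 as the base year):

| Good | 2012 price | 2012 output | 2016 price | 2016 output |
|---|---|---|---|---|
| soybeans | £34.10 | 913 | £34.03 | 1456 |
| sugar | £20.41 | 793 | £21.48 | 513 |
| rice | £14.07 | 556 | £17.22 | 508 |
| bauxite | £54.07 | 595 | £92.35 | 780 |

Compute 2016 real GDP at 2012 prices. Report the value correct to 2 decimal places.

Real GDP 2016 = Σ (p_2012 × q_2016) = 34.10·1456 + 20.41·513 + 14.07·508 + 54.07·780 = 109442.09.

£109442.09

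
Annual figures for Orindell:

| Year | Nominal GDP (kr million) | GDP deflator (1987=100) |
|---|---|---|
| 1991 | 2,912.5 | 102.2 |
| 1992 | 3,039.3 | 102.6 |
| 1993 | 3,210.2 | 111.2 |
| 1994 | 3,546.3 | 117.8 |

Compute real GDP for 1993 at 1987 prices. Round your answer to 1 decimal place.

Real GDP 1993 = 3210.2 / 1.112 = 2886.87.

kr 2,886.9 million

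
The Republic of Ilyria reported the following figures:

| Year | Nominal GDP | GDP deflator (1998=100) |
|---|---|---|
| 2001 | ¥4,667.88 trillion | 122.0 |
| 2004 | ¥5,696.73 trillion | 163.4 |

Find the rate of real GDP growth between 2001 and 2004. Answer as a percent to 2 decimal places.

Real GDP 2001 = 4667.88 / 1.220 = 3826.13.
Real GDP 2004 = 5696.73 / 1.634 = 3486.37.
Real growth = 3486.37 / 3826.13 − 1 = -0.0888.

-8.88%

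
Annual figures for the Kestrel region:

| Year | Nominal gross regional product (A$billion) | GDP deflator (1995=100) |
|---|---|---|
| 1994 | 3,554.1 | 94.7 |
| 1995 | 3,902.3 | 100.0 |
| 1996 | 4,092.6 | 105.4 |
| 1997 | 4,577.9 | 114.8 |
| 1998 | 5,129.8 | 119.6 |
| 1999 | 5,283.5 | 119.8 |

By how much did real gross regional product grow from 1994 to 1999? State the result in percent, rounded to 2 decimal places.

Real gross regional product 1994 = 3554.1/0.947 = 3753.01.
Real gross regional product 1999 = 5283.5/1.198 = 4410.27.
Change = 4410.27/3753.01 − 1 = 0.1751.

17.51%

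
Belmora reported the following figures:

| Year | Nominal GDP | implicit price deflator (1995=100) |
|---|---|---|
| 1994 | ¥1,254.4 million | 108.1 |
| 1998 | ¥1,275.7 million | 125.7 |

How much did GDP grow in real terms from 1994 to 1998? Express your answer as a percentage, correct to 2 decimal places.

Deflate each year: 1994 → 1254.4/1.081 = 1160.41; 1998 → 1275.7/1.257 = 1014.88.
So real GDP changed by 1014.88/1160.41 − 1 = -0.1254, i.e. -12.54%.

-12.54%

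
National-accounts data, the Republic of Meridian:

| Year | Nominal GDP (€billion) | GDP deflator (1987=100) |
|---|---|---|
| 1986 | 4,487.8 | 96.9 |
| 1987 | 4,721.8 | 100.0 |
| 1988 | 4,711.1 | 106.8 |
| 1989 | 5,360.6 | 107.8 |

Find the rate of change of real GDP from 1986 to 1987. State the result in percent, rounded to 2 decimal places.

1.95%

Real GDP 1986 = 4487.8/0.969 = 4631.37.
Real GDP 1987 = 4721.8/1.000 = 4721.80.
Change = 4721.80/4631.37 − 1 = 0.0195.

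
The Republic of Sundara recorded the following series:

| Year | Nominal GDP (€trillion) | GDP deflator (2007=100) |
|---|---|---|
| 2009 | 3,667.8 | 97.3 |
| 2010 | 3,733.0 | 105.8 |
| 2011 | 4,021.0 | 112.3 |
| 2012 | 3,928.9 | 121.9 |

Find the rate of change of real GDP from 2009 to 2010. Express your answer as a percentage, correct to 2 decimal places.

Real GDP 2009 = 3667.8/0.973 = 3769.58.
Real GDP 2010 = 3733.0/1.058 = 3528.36.
Change = 3528.36/3769.58 − 1 = -0.0640.

-6.40%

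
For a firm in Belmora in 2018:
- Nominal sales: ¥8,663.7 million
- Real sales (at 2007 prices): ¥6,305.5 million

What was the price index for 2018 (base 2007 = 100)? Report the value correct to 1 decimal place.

price index = (Nominal / Real) × 100 = 8663.7 / 6305.5 × 100 = 137.40.

137.4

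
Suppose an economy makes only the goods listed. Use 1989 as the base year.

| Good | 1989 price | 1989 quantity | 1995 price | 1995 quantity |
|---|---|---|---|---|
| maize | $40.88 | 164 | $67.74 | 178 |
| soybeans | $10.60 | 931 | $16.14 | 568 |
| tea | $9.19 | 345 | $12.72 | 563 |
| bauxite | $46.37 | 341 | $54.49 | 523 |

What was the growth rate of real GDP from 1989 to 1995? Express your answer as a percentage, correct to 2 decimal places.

20.16%

Real GDP 1989 = Nominal GDP 1989 = 40.88·164 + 10.60·931 + 9.19·345 + 46.37·341 = 35555.64.
Real GDP 1995 (at 1989 prices) = 40.88·178 + 10.60·568 + 9.19·563 + 46.37·523 = 42722.92.
Real growth = 42722.92/35555.64 − 1 = 0.2016.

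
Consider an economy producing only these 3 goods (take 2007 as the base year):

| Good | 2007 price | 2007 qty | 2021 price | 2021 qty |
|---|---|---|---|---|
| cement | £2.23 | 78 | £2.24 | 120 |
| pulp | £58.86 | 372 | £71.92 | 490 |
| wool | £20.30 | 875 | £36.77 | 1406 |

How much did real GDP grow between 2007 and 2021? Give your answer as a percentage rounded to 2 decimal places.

44.73%

Real GDP 2007 = Nominal GDP 2007 = 2.23·78 + 58.86·372 + 20.30·875 = 39832.36.
Real GDP 2021 (at 2007 prices) = 2.23·120 + 58.86·490 + 20.30·1406 = 57650.80.
Real growth = 57650.80/39832.36 − 1 = 0.4473.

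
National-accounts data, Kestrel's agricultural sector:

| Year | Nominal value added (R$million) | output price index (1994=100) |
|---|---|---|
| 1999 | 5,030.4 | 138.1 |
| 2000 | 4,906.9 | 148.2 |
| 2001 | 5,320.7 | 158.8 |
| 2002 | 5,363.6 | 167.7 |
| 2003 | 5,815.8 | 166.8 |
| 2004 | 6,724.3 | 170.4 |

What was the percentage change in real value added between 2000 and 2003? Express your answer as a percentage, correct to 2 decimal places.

5.31%

Real value added 2000 = 4906.9/1.482 = 3311.00.
Real value added 2003 = 5815.8/1.668 = 3486.69.
Change = 3486.69/3311.00 − 1 = 0.0531.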